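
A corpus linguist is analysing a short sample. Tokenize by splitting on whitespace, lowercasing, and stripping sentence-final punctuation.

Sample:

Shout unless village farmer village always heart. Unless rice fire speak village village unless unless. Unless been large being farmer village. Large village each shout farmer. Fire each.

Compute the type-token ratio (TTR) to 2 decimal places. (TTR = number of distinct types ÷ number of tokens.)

0.46

N = 28 tokens, V = 13 types.
TTR = V / N = 13 / 28 = 0.46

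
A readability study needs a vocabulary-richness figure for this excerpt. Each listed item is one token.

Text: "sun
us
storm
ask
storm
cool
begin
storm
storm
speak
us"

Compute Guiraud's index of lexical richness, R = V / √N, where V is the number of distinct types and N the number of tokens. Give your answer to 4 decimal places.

2.1106

N = 11, V = 7.
√N = 3.316625
R = 7 / 3.316625 = 2.1106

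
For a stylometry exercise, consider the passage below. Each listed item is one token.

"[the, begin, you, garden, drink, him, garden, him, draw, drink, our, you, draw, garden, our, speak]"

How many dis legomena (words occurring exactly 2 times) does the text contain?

Frequencies: garden:3, you:2, drink:2, him:2, draw:2, our:2, the:1, begin:1, speak:1
Words with frequency 2: draw, drink, him, our, you

5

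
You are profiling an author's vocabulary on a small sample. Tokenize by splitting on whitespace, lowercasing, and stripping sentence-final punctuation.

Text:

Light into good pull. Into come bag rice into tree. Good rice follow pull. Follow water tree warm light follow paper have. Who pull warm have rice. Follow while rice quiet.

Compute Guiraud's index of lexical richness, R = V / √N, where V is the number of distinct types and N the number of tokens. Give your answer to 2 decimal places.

N = 31, V = 16.
√N = 5.567764
R = 16 / 5.567764 = 2.87

2.87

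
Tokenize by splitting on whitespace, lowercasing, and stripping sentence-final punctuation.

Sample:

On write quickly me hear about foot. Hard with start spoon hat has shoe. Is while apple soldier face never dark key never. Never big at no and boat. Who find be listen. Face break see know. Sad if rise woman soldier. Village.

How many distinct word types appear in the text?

39

Distinct types: {about, and, apple, at, be, big, boat, break, dark, face, find, foot, hard, has, hat, hear, if, is, key, know, listen, me, never, no, on, quickly, rise, sad, see, shoe, soldier, spoon, start, village, while, who, with, woman, write}
V = 39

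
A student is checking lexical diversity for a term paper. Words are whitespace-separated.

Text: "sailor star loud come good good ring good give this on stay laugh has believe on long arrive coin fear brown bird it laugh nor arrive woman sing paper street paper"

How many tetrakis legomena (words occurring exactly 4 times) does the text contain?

Frequencies: good:3, on:2, laugh:2, arrive:2, paper:2, sailor:1, star:1, loud:1, come:1, ring:1, give:1, this:1, stay:1, has:1, believe:1, long:1, coin:1, fear:1, brown:1, bird:1, … (5 more, each freq 1)
Words with frequency 4: (none)

0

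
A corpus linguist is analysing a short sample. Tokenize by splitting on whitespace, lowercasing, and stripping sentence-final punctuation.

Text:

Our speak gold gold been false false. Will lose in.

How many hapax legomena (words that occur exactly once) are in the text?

6

Frequencies: gold:2, false:2, our:1, speak:1, been:1, will:1, lose:1, in:1
Hapax (freq=1): been, in, lose, our, speak, will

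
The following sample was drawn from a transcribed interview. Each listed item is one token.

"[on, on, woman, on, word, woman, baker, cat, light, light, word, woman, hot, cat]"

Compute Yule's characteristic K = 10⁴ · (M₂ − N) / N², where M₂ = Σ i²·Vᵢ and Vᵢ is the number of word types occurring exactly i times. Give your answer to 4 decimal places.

Frequencies: on:3, woman:3, word:2, cat:2, light:2, baker:1, hot:1
N = 14. Frequency spectrum: V_1=2, V_2=3, V_3=2
M₂ = 1²·2 + 2²·3 + 3²·2 = 32
K = 10000 × (32 − 14) / 14² = 918.3673

918.3673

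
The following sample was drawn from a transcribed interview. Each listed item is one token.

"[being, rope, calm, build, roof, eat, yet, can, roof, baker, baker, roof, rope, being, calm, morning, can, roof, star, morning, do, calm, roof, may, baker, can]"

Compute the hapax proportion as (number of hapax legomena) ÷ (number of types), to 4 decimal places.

0.4615

Frequencies: roof:5, calm:3, can:3, baker:3, being:2, rope:2, morning:2, build:1, eat:1, yet:1, star:1, do:1, may:1
Hapax count = 6; type count = 13.
Ratio = 6 / 13 = 0.4615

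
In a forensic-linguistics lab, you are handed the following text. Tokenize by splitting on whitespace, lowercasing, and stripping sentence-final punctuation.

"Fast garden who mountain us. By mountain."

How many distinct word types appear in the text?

Distinct types: {by, fast, garden, mountain, us, who}
V = 6

6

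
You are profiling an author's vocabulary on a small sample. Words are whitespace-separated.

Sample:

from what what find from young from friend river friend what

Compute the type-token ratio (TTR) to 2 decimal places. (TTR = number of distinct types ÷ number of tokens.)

0.55

N = 11 tokens, V = 6 types.
TTR = V / N = 6 / 11 = 0.55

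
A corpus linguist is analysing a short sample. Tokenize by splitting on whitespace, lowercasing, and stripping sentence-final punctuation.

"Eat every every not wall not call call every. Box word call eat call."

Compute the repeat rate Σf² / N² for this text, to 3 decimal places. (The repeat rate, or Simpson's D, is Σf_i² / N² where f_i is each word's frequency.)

Frequencies: call:4, every:3, eat:2, not:2, wall:1, box:1, word:1
Σf² = 36; N² = 196
Repeat rate = 36 / 196 = 0.184

0.184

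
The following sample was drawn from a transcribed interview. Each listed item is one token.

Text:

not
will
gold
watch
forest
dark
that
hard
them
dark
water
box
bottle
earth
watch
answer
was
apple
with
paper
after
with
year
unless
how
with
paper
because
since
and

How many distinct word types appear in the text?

25

Distinct types: {after, and, answer, apple, because, bottle, box, dark, earth, forest, gold, hard, how, not, paper, since, that, them, unless, was, watch, water, will, with, year}
V = 25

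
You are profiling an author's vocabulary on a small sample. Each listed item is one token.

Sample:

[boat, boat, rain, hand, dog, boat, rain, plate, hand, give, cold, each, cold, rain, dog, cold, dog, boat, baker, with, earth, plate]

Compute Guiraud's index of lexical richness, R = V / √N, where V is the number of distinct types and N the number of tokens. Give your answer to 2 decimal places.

2.35

N = 22, V = 11.
√N = 4.690416
R = 11 / 4.690416 = 2.35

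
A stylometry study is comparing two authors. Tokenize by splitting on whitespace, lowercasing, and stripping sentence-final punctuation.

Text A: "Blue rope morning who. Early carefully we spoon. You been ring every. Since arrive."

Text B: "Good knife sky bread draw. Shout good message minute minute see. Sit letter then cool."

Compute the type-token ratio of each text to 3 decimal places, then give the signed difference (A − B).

TTR(A) = 14/14 = 1.000
TTR(B) = 13/15 = 0.867
Difference = 1.000 − 0.867 = 0.133

0.133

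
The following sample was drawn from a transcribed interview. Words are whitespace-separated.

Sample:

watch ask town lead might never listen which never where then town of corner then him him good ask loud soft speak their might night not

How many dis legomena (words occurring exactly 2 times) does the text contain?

Frequencies: ask:2, town:2, might:2, never:2, then:2, him:2, watch:1, lead:1, listen:1, which:1, where:1, of:1, corner:1, good:1, loud:1, soft:1, speak:1, their:1, night:1, not:1
Words with frequency 2: ask, him, might, never, then, town

6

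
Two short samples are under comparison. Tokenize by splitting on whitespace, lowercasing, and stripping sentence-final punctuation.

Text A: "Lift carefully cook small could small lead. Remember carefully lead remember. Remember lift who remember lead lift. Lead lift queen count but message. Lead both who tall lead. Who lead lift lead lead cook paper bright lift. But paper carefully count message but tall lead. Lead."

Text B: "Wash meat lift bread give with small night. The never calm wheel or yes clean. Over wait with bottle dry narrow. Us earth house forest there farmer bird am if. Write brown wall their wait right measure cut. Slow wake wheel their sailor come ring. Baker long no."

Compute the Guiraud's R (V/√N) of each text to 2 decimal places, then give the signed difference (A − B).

-3.99

A: V=16, N=46, R=2.36
B: V=44, N=48, R=6.35
Difference = 2.36 − 6.35 = -3.99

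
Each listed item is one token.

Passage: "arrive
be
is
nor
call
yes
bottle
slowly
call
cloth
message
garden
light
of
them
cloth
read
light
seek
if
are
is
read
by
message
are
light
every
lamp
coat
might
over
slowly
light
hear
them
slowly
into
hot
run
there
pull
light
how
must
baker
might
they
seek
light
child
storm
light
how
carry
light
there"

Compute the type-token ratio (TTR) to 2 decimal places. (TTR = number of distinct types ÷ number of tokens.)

N = 57 tokens, V = 37 types.
TTR = V / N = 37 / 57 = 0.65

0.65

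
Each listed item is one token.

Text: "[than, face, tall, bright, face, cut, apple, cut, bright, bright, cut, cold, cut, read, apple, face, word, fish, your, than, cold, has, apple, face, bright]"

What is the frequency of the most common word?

Frequencies: face:4, bright:4, cut:4, apple:3, than:2, cold:2, tall:1, read:1, word:1, fish:1, your:1, has:1
Most common: 'face' with frequency 4.

4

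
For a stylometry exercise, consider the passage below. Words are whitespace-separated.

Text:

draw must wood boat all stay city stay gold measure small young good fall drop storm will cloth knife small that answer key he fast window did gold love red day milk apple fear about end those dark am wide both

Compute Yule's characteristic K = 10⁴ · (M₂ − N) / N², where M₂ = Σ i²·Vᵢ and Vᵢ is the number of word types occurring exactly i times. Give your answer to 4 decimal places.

35.6930

Frequencies: stay:2, gold:2, small:2, draw:1, must:1, wood:1, boat:1, all:1, city:1, measure:1, young:1, good:1, fall:1, drop:1, storm:1, will:1, cloth:1, knife:1, that:1, answer:1, … (18 more, each freq 1)
N = 41. Frequency spectrum: V_1=35, V_2=3
M₂ = 1²·35 + 2²·3 = 47
K = 10000 × (47 − 41) / 41² = 35.6930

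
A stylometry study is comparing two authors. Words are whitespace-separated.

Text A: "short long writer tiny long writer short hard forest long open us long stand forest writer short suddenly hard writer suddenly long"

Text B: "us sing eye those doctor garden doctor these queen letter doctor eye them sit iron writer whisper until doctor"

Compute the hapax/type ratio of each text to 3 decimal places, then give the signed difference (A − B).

-0.467

A: hapax=4, V=10, ratio=0.400
B: hapax=13, V=15, ratio=0.867
Difference = 0.400 − 0.867 = -0.467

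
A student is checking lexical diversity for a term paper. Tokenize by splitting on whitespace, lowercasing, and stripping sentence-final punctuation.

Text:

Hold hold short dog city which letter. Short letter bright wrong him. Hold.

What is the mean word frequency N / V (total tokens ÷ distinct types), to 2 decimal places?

1.44

N = 13 tokens, V = 9 types.
Mean frequency = N / V = 13 / 9 = 1.44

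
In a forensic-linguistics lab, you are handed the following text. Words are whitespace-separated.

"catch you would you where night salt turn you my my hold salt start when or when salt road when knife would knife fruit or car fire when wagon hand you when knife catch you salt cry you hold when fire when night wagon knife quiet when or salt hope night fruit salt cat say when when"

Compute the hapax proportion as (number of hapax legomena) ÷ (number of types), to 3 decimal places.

Frequencies: when:10, you:6, salt:6, knife:4, night:3, or:3, catch:2, would:2, my:2, hold:2, fruit:2, fire:2, wagon:2, where:1, turn:1, start:1, road:1, car:1, hand:1, cry:1, … (4 more, each freq 1)
Hapax count = 11; type count = 24.
Ratio = 11 / 24 = 0.458

0.458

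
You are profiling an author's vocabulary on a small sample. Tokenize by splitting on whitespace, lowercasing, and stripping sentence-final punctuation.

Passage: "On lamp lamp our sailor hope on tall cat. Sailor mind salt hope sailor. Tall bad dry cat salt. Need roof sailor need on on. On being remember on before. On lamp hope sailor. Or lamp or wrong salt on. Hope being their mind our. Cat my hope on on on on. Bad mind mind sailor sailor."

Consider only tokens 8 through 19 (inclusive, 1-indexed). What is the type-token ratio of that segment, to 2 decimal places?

0.67

Segment tokens 8–19: tall, cat, sailor, mind, salt, hope, sailor, tall, bad, dry, cat, salt
Segment N = 12, segment V = 8.
TTR = 8 / 12 = 0.67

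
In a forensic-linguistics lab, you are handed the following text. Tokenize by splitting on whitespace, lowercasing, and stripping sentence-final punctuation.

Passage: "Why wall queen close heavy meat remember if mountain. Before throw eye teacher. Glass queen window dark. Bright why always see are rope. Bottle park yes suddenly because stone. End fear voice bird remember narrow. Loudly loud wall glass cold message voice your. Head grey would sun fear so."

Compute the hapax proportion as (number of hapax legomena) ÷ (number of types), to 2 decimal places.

0.83

Frequencies: why:2, wall:2, queen:2, remember:2, glass:2, fear:2, voice:2, close:1, heavy:1, meat:1, if:1, mountain:1, before:1, throw:1, eye:1, teacher:1, window:1, dark:1, bright:1, always:1, … (22 more, each freq 1)
Hapax count = 35; type count = 42.
Ratio = 35 / 42 = 0.83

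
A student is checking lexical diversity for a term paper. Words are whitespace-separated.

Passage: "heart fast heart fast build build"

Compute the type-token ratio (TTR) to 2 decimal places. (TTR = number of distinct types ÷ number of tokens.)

0.50

N = 6 tokens, V = 3 types.
TTR = V / N = 3 / 6 = 0.50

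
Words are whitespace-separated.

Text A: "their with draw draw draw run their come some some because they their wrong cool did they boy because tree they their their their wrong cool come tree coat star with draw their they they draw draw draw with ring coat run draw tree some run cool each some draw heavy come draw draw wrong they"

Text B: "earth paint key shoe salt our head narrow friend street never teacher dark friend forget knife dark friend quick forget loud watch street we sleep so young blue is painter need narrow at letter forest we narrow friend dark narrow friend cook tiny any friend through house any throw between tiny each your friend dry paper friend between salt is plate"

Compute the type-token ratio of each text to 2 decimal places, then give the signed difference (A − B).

TTR(A) = 18/56 = 0.32
TTR(B) = 41/61 = 0.67
Difference = 0.32 − 0.67 = -0.35

-0.35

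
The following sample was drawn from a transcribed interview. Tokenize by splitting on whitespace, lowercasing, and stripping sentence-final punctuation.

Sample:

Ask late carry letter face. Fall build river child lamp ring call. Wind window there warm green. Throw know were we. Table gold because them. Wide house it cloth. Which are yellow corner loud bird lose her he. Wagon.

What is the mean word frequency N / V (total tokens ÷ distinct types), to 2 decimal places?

N = 39 tokens, V = 39 types.
Mean frequency = N / V = 39 / 39 = 1.00

1.00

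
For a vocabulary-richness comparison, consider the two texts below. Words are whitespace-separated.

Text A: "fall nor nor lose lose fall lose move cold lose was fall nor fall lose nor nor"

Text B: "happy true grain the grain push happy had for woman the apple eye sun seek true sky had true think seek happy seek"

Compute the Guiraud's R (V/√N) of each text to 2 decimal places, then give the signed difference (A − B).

-1.46

A: V=6, N=17, R=1.46
B: V=14, N=23, R=2.92
Difference = 1.46 − 2.92 = -1.46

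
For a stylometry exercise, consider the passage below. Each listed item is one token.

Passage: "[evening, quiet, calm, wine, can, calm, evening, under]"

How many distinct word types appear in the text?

Distinct types: {calm, can, evening, quiet, under, wine}
V = 6

6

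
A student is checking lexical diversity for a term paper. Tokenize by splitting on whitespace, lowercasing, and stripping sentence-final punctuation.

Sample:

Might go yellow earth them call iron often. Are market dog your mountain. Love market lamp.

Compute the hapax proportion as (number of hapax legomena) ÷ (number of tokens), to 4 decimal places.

0.8750

Frequencies: market:2, might:1, go:1, yellow:1, earth:1, them:1, call:1, iron:1, often:1, are:1, dog:1, your:1, mountain:1, love:1, lamp:1
Hapax count = 14; token count = 16.
Ratio = 14 / 16 = 0.8750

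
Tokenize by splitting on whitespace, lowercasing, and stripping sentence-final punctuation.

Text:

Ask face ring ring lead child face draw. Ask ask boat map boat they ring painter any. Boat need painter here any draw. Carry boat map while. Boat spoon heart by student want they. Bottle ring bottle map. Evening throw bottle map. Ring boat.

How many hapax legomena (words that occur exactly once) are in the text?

Frequencies: boat:6, ring:5, map:4, ask:3, bottle:3, face:2, draw:2, they:2, painter:2, any:2, lead:1, child:1, need:1, here:1, carry:1, while:1, spoon:1, heart:1, by:1, student:1, … (3 more, each freq 1)
Hapax (freq=1): by, carry, child, evening, heart, here, lead, need, spoon, student, throw, want, while

13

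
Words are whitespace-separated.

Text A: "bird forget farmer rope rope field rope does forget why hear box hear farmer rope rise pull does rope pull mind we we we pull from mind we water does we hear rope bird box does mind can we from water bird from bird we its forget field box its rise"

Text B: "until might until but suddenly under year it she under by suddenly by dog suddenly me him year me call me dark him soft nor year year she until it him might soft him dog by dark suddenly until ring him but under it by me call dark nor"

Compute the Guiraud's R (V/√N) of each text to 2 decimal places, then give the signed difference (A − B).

-0.05

A: V=17, N=51, R=2.38
B: V=17, N=49, R=2.43
Difference = 2.38 − 2.43 = -0.05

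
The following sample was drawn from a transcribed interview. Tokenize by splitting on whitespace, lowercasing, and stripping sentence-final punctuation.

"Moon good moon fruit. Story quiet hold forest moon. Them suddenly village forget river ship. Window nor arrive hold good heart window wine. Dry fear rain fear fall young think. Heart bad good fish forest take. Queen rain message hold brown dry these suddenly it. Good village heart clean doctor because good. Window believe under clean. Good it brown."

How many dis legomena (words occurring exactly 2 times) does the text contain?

Frequencies: good:6, moon:3, hold:3, window:3, heart:3, forest:2, suddenly:2, village:2, dry:2, fear:2, rain:2, brown:2, it:2, clean:2, fruit:1, story:1, quiet:1, them:1, forget:1, river:1, … (17 more, each freq 1)
Words with frequency 2: brown, clean, dry, fear, forest, it, rain, suddenly, village

9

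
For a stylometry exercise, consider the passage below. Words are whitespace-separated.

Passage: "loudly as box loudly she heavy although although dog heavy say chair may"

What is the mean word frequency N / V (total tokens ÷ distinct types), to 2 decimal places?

N = 13 tokens, V = 10 types.
Mean frequency = N / V = 13 / 10 = 1.30

1.30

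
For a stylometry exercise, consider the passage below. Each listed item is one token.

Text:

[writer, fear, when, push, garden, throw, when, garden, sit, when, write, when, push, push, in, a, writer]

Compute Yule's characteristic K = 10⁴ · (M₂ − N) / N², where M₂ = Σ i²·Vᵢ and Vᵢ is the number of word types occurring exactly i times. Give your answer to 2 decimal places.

Frequencies: when:4, push:3, writer:2, garden:2, fear:1, throw:1, sit:1, write:1, in:1, a:1
N = 17. Frequency spectrum: V_1=6, V_2=2, V_3=1, V_4=1
M₂ = 1²·6 + 2²·2 + 3²·1 + 4²·1 = 39
K = 10000 × (39 − 17) / 17² = 761.25

761.25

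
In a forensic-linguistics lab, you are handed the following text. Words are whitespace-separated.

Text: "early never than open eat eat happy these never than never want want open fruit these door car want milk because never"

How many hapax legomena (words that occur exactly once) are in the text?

7

Frequencies: never:4, want:3, than:2, open:2, eat:2, these:2, early:1, happy:1, fruit:1, door:1, car:1, milk:1, because:1
Hapax (freq=1): because, car, door, early, fruit, happy, milk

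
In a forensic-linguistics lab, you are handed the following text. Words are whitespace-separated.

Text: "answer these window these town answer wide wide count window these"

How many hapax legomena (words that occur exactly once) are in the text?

Frequencies: these:3, answer:2, window:2, wide:2, town:1, count:1
Hapax (freq=1): count, town

2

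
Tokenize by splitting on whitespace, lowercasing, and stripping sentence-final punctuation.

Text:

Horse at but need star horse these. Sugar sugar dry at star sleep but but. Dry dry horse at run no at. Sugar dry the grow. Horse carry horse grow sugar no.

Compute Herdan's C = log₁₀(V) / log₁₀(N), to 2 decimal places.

0.76

N = 32, V = 14.
log₁₀(V) = 1.146128, log₁₀(N) = 1.505150
C = 1.146128 / 1.505150 = 0.76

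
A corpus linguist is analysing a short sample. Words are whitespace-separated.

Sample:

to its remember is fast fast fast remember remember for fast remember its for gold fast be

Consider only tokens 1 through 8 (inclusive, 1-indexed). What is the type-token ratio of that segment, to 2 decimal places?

Segment tokens 1–8: to, its, remember, is, fast, fast, fast, remember
Segment N = 8, segment V = 5.
TTR = 5 / 8 = 0.63

0.63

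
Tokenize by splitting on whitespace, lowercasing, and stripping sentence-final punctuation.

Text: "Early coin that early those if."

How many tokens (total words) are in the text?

6

Tokens: early, coin, that, early, those, if
N = 6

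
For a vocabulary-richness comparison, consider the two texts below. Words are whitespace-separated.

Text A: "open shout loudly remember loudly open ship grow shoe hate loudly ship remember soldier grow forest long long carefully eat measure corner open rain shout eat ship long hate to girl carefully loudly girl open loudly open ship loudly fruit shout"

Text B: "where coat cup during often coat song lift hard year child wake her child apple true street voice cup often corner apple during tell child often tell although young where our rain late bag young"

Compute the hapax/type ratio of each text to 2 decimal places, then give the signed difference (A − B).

A: hapax=8, V=19, ratio=0.42
B: hapax=15, V=24, ratio=0.63
Difference = 0.42 − 0.63 = -0.21

-0.21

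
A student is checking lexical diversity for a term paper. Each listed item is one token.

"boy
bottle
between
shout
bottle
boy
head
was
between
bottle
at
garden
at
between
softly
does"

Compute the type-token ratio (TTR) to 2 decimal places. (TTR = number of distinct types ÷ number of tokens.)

N = 16 tokens, V = 10 types.
TTR = V / N = 10 / 16 = 0.63

0.63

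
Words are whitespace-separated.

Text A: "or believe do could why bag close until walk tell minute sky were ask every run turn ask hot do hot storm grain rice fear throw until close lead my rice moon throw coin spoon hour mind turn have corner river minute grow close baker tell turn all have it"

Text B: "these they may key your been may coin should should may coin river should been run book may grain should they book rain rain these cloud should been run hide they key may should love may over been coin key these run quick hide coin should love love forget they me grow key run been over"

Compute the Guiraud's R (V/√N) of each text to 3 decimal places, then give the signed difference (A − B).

A: V=37, N=50, R=5.233
B: V=21, N=56, R=2.806
Difference = 5.233 − 2.806 = 2.427

2.427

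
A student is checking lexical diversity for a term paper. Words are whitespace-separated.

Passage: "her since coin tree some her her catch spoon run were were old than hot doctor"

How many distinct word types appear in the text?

Distinct types: {catch, coin, doctor, her, hot, old, run, since, some, spoon, than, tree, were}
V = 13

13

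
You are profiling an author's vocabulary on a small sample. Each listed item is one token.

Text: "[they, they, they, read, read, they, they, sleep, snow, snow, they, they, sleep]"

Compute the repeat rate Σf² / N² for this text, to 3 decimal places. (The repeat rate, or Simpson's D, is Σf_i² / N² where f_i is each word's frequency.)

0.361

Frequencies: they:7, read:2, sleep:2, snow:2
Σf² = 61; N² = 169
Repeat rate = 61 / 169 = 0.361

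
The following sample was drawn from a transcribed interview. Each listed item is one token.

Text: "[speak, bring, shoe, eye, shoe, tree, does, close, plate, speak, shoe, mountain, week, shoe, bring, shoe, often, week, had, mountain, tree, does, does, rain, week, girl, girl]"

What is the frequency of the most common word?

5

Frequencies: shoe:5, does:3, week:3, speak:2, bring:2, tree:2, mountain:2, girl:2, eye:1, close:1, plate:1, often:1, had:1, rain:1
Most common: 'shoe' with frequency 5.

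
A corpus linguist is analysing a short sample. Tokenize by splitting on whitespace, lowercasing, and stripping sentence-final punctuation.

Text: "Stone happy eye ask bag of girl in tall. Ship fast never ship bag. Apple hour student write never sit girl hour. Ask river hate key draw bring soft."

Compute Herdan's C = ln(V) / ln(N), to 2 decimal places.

0.93

N = 29, V = 23.
ln(V) = 3.135494, ln(N) = 3.367296
C = 3.135494 / 3.367296 = 0.93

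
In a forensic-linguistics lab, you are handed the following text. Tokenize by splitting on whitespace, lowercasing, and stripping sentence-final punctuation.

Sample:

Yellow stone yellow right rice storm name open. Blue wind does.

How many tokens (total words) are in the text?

11

Tokens: yellow, stone, yellow, right, rice, storm, name, open, blue, wind, does
N = 11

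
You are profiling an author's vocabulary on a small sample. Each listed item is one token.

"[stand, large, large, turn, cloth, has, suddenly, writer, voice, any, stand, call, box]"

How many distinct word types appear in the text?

11

Distinct types: {any, box, call, cloth, has, large, stand, suddenly, turn, voice, writer}
V = 11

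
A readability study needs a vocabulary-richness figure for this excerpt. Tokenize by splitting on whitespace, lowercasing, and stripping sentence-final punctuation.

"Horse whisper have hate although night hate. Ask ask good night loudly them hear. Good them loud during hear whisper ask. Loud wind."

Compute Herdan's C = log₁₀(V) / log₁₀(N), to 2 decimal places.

0.84

N = 23, V = 14.
log₁₀(V) = 1.146128, log₁₀(N) = 1.361728
C = 1.146128 / 1.361728 = 0.84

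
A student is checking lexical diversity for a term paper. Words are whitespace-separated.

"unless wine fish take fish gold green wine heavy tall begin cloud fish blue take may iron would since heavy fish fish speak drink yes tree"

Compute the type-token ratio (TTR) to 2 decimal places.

N = 26 tokens, V = 19 types.
TTR = V / N = 19 / 26 = 0.73

0.73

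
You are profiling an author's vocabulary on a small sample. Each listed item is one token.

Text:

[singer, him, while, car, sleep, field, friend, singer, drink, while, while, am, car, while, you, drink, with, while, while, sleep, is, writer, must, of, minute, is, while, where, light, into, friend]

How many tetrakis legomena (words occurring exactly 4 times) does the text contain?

0

Frequencies: while:7, singer:2, car:2, sleep:2, friend:2, drink:2, is:2, him:1, field:1, am:1, you:1, with:1, writer:1, must:1, of:1, minute:1, where:1, light:1, into:1
Words with frequency 4: (none)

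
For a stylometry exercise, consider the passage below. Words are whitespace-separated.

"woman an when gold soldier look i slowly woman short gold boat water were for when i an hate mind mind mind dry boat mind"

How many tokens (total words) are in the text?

Tokens: woman, an, when, gold, soldier, look, i, slowly, woman, short, gold, boat, water, were, for, when, i, an, hate, mind, mind, mind, dry, boat, mind
N = 25

25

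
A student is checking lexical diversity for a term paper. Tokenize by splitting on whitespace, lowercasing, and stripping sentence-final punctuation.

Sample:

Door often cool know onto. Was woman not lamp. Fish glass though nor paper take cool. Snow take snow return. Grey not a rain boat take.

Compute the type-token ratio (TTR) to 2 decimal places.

N = 26 tokens, V = 21 types.
TTR = V / N = 21 / 26 = 0.81

0.81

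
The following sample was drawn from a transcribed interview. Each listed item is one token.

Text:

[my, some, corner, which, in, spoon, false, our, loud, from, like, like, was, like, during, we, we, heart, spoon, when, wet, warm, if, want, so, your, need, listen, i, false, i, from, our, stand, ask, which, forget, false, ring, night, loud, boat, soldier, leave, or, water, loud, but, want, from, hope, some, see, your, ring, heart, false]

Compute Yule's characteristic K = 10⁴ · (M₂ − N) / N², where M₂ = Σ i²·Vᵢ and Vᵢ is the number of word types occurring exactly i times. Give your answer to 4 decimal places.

153.8935

Frequencies: false:4, loud:3, from:3, like:3, some:2, which:2, spoon:2, our:2, we:2, heart:2, want:2, your:2, i:2, ring:2, my:1, corner:1, in:1, was:1, during:1, when:1, … (18 more, each freq 1)
N = 57. Frequency spectrum: V_1=24, V_2=10, V_3=3, V_4=1
M₂ = 1²·24 + 2²·10 + 3²·3 + 4²·1 = 107
K = 10000 × (107 − 57) / 57² = 153.8935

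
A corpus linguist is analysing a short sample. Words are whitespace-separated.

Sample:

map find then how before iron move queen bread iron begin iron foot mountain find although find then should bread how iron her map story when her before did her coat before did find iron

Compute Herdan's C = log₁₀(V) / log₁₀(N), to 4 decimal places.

N = 35, V = 19.
log₁₀(V) = 1.278754, log₁₀(N) = 1.544068
C = 1.278754 / 1.544068 = 0.8282

0.8282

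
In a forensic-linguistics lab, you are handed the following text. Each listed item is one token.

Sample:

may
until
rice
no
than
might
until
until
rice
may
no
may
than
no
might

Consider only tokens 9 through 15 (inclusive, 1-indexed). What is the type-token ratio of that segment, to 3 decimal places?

0.714

Segment tokens 9–15: rice, may, no, may, than, no, might
Segment N = 7, segment V = 5.
TTR = 5 / 7 = 0.714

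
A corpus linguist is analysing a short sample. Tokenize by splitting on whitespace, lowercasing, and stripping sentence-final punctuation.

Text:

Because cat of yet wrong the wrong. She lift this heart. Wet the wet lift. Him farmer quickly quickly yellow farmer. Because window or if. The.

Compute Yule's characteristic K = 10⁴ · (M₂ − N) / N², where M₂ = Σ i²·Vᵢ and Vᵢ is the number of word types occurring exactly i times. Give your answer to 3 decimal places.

Frequencies: the:3, because:2, wrong:2, lift:2, wet:2, farmer:2, quickly:2, cat:1, of:1, yet:1, she:1, this:1, heart:1, him:1, yellow:1, window:1, or:1, if:1
N = 26. Frequency spectrum: V_1=11, V_2=6, V_3=1
M₂ = 1²·11 + 2²·6 + 3²·1 = 44
K = 10000 × (44 − 26) / 26² = 266.272

266.272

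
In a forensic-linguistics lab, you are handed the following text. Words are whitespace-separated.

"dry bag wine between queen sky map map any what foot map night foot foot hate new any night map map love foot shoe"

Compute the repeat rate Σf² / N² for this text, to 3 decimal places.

0.104

Frequencies: map:5, foot:4, any:2, night:2, dry:1, bag:1, wine:1, between:1, queen:1, sky:1, what:1, hate:1, new:1, love:1, shoe:1
Σf² = 60; N² = 576
Repeat rate = 60 / 576 = 0.104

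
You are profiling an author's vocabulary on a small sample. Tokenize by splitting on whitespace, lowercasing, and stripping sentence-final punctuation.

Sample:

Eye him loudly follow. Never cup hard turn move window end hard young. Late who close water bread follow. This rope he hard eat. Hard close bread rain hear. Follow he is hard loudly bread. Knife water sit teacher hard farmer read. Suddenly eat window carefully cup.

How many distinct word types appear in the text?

Distinct types: {bread, carefully, close, cup, eat, end, eye, farmer, follow, hard, he, hear, him, is, knife, late, loudly, move, never, rain, read, rope, sit, suddenly, teacher, this, turn, water, who, window, young}
V = 31

31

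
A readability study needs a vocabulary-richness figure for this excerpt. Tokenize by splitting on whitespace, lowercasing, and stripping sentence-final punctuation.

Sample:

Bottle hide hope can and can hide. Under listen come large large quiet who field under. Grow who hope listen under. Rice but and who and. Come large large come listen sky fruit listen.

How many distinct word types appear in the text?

Distinct types: {and, bottle, but, can, come, field, fruit, grow, hide, hope, large, listen, quiet, rice, sky, under, who}
V = 17

17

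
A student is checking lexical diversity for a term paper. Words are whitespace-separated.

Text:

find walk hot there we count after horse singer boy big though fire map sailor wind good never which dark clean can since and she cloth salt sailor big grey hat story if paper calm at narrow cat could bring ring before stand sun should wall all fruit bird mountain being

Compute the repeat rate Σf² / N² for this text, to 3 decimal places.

0.021

Frequencies: big:2, sailor:2, find:1, walk:1, hot:1, there:1, we:1, count:1, after:1, horse:1, singer:1, boy:1, though:1, fire:1, map:1, wind:1, good:1, never:1, which:1, dark:1, … (29 more, each freq 1)
Σf² = 55; N² = 2601
Repeat rate = 55 / 2601 = 0.021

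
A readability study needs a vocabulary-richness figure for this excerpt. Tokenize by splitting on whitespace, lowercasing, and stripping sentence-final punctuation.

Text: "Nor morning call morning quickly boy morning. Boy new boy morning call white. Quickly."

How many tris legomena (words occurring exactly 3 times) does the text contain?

1

Frequencies: morning:4, boy:3, call:2, quickly:2, nor:1, new:1, white:1
Words with frequency 3: boy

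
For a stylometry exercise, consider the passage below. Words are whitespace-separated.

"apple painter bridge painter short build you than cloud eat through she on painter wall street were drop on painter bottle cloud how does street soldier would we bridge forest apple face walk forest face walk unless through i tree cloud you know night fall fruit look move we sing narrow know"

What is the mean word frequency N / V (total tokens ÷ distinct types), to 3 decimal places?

N = 52 tokens, V = 36 types.
Mean frequency = N / V = 52 / 36 = 1.444

1.444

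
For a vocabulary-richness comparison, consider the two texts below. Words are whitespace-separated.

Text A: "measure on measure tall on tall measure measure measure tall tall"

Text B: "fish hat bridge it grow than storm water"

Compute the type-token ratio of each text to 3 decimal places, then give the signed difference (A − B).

TTR(A) = 3/11 = 0.273
TTR(B) = 8/8 = 1.000
Difference = 0.273 − 1.000 = -0.727

-0.727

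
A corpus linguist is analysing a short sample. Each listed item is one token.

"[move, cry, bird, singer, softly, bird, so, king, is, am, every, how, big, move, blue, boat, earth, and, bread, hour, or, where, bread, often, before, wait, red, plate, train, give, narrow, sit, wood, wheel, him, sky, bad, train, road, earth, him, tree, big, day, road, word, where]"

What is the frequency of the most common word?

2

Frequencies: move:2, bird:2, big:2, earth:2, bread:2, where:2, train:2, him:2, road:2, cry:1, singer:1, softly:1, so:1, king:1, is:1, am:1, every:1, how:1, blue:1, boat:1, … (18 more, each freq 1)
Most common: 'move' with frequency 2.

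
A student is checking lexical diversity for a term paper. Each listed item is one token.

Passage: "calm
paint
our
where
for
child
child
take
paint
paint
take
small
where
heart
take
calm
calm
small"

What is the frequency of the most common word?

Frequencies: calm:3, paint:3, take:3, where:2, child:2, small:2, our:1, for:1, heart:1
Most common: 'calm' with frequency 3.

3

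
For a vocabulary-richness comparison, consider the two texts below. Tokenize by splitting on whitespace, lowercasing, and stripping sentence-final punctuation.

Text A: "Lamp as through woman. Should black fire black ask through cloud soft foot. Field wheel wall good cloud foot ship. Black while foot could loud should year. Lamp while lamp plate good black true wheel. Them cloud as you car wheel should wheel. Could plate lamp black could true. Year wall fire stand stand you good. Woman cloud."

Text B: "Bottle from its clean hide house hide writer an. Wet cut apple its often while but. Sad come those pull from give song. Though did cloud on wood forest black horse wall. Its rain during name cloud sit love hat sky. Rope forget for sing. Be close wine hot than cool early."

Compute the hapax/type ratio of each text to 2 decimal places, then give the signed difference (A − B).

-0.64

A: hapax=7, V=26, ratio=0.27
B: hapax=43, V=47, ratio=0.91
Difference = 0.27 − 0.91 = -0.64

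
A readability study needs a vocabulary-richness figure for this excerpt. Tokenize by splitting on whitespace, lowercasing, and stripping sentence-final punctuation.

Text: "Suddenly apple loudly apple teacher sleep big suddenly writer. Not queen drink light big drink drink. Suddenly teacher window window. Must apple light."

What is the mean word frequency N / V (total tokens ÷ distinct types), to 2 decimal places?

1.77

N = 23 tokens, V = 13 types.
Mean frequency = N / V = 23 / 13 = 1.77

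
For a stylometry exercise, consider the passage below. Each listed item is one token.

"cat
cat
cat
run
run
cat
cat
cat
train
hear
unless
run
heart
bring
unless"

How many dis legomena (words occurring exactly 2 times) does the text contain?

1

Frequencies: cat:6, run:3, unless:2, train:1, hear:1, heart:1, bring:1
Words with frequency 2: unless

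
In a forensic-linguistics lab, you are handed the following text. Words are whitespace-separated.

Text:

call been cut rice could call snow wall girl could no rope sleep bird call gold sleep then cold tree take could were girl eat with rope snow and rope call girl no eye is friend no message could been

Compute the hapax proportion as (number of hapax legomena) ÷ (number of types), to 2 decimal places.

Frequencies: call:4, could:4, girl:3, no:3, rope:3, been:2, snow:2, sleep:2, cut:1, rice:1, wall:1, bird:1, gold:1, then:1, cold:1, tree:1, take:1, were:1, eat:1, with:1, … (5 more, each freq 1)
Hapax count = 17; type count = 25.
Ratio = 17 / 25 = 0.68

0.68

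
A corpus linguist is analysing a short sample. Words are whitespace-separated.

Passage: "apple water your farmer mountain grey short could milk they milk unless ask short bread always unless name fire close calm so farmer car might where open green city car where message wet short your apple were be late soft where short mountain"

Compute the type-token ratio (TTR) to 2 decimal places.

0.72

N = 43 tokens, V = 31 types.
TTR = V / N = 31 / 43 = 0.72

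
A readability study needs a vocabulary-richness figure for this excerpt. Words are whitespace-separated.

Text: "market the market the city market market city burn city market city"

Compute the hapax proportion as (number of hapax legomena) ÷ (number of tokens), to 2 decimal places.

0.08

Frequencies: market:5, city:4, the:2, burn:1
Hapax count = 1; token count = 12.
Ratio = 1 / 12 = 0.08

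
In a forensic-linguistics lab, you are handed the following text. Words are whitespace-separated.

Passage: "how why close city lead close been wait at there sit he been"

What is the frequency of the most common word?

2

Frequencies: close:2, been:2, how:1, why:1, city:1, lead:1, wait:1, at:1, there:1, sit:1, he:1
Most common: 'close' with frequency 2.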